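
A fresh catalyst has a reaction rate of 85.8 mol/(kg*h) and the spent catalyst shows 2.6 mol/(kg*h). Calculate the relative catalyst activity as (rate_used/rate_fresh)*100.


Activity (%) = (rate_used / rate_fresh) * 100
rate_used = 2.6, rate_fresh = 85.8
= (2.6 / 85.8) * 100
= 0.03030 * 100 = 3.030

3.030 %


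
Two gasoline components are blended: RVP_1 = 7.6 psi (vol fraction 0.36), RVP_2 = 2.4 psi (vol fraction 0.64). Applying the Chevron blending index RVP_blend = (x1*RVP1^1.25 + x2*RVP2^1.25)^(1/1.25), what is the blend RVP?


Chevron index: RVP_blend = (sum xi*RVPi^1.25)^(1/1.25)
RVP^1.25 terms: 0.36 * 7.6^1.25 + 0.64 * 2.4^1.25 = 6.45456
RVP_blend = 6.45456^(1/1.25) = 4.445

4.445 psi


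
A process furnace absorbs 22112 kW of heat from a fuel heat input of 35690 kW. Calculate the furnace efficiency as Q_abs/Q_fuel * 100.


Furnace efficiency = Q_absorbed / Q_fuel * 100
= 22112 / 35690 * 100 = 61.96

61.96 %


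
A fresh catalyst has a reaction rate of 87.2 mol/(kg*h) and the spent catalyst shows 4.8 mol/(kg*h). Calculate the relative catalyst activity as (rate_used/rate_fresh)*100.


Activity (%) = (rate_used / rate_fresh) * 100
rate_used = 4.8, rate_fresh = 87.2
= (4.8 / 87.2) * 100
= 0.05505 * 100 = 5.505

5.505 %


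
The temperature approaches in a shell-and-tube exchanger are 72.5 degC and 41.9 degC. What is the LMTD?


LMTD = (dT1 - dT2) / ln(dT1/dT2)
= (72.5 - 41.9) / ln(72.5 / 41.9) = 30.6 / 0.548301 = 55.81

55.81 degC


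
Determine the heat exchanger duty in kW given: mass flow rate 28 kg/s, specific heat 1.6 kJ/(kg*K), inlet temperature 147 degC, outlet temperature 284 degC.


Q = m_dot * cp * delta_T
delta_T = 284 - 147 = 137 K
Q = 28 * 1.6 * 137
= 44.8 * 137
= 6137.6 kW

6137.6 kW


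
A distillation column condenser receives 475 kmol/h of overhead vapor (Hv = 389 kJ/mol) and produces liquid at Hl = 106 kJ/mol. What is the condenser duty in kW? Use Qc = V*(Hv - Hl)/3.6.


Qc = 475 * (389 - 106) / 3.6 = 475 * 283 / 3.6 = 37340

37340 kW


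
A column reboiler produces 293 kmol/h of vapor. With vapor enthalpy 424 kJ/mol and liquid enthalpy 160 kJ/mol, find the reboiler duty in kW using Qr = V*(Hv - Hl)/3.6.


Qr = 293 * (424 - 160) / 3.6 = 293 * 264 / 3.6 = 21490

21490 kW


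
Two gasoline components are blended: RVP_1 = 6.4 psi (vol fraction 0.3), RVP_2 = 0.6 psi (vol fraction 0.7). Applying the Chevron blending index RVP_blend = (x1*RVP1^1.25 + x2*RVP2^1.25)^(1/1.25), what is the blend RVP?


Chevron index: RVP_blend = (sum xi*RVPi^1.25)^(1/1.25)
RVP^1.25 terms: 0.3 * 6.4^1.25 + 0.7 * 0.6^1.25 = 3.42349
RVP_blend = 3.42349^(1/1.25) = 2.677

2.677 psi


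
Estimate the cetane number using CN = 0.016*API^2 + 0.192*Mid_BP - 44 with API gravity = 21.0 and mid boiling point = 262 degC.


CN = 0.016 * 21.0^2 + 0.192 * 262 - 44
CN = 7.056 + 50.304 - 44 = 13.36

13.36


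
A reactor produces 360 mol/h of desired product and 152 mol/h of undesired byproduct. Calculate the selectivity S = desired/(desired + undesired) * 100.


Selectivity = desired / (desired + undesired) * 100
Total products = 360 + 152 = 512 mol/h
S = 360 / 512 * 100
= 0.7031 * 100
= 70.31 %

70.31 %


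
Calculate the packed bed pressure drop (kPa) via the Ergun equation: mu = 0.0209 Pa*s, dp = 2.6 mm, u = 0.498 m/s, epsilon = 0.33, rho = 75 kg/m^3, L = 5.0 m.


dp = 2.6 mm = 0.0026 m
Viscous term = 150*0.0209*0.498*(1-0.33)^2 / (0.0026^2*0.33^3) = 2884880
Inertial term = 1.75*75*0.498^2*(1-0.33) / (0.0026*0.33^3) = 233409
dP/L = 2884880 + 233409 = 3118290 Pa/m
dP = 3118290 * 5.0 / 1000 = 15590 kPa

15590 kPa


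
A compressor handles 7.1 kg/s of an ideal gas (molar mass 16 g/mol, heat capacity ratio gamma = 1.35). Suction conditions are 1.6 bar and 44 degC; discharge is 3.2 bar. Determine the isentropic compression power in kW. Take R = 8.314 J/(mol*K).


Isentropic work: W = m*(gamma/(gamma-1))*(R*T1/MW)*((P2/P1)^((gamma-1)/gamma) - 1)
T1 = 44 + 273.15 = 317.15 K
Pressure ratio = 3.2 / 1.6 = 2
Exponent = (1.35 - 1)/1.35 = 0.259259
(P2/P1)^exp - 1 = 2^0.259259 - 1 = 0.196864
W = 7.1 * 1.35 / 0.35 * 8.314 * 317.15 / 16 * 0.196864 = 888.5

888.5 kW


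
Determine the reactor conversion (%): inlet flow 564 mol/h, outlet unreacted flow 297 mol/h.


X = (F_in - F_out) / F_in * 100
Moles reacted = 564 - 297 = 267
X = 267 / 564 * 100
= 0.4734 * 100
= 47.34 %

47.34 %


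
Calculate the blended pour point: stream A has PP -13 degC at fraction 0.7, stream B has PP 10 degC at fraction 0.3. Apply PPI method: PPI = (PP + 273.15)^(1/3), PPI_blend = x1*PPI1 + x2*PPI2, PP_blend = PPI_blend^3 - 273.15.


PPI_1 = (-13 + 273.15)^(1/3) = 6.383731
PPI_2 = (10 + 273.15)^(1/3) = 6.566574
PPI_blend = 0.7 * 6.383731 + 0.3 * 6.566574 = 6.438584
PP_blend = 6.438584^3 - 273.15 = 266.9138 - 273.15 = -6.24

-6.24 degC


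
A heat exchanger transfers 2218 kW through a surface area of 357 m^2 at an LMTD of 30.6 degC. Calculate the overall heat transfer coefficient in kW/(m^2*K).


From Q = U*A*LMTD, U = Q / (A * LMTD)
U = 2218 / (357 * 30.6) = 2218 / 10924.2 = 0.2030

0.2030 kW/(m^2*K)


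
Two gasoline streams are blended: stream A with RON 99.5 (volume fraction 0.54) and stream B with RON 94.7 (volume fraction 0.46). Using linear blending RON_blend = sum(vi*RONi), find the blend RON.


Linear blending: RON_blend = sum(vi * RONi)
Contribution 1: 0.54 * 99.5 = 53.73
Contribution 2: 0.46 * 94.7 = 43.562
RON_blend = 53.73 + 43.562 = 97.292

97.292


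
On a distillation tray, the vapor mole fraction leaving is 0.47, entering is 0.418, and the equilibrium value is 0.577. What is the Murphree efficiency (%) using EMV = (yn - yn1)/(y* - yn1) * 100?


Murphree vapor efficiency: EMV = (y_n - y_(n-1)) / (y*_n - y_(n-1)) * 100
EMV = (0.47 - 0.418) / (0.577 - 0.418) * 100 = 0.052 / 0.159 * 100 = 32.70

32.70 %


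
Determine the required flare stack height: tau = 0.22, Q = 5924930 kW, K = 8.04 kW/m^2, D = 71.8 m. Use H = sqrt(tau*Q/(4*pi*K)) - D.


tau*Q/(4*pi*K) = 0.22 * 5924930 / (4 * pi * 8.04) = 12901.5
sqrt(12901.5) = 113.585
H = 113.585 - 71.8 = 41.78

41.78 m


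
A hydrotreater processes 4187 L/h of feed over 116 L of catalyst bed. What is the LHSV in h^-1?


LHSV = volumetric feed rate / catalyst volume
= 4187 L/h / 116 L
= 36.09 h^-1

36.09 h^-1


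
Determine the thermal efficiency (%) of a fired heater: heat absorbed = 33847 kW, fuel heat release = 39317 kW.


Furnace efficiency = Q_absorbed / Q_fuel * 100
= 33847 / 39317 * 100 = 86.09

86.09 %


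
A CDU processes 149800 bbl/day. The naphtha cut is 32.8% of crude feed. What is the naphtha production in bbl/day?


Crude throughput = 149800 bbl/day
Fraction yield = 32.8%
yield = throughput * fraction / 100
yield = 149800 * 32.8 / 100 = 49134.4

49134.4 bbl/day


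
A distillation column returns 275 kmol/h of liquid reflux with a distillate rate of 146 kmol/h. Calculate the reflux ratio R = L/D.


Reflux ratio definition: R = L / D (liquid returned / distillate withdrawn)
L = 275 kmol/h, D = 146 kmol/h
R = 275 / 146 = 1.884

1.884


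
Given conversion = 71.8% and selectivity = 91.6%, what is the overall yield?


Overall yield = conversion (%) * selectivity (%) / 100
Conversion = 71.8%, Selectivity = 91.6%
Y = 71.8 * 91.6 / 100
= 65.7688 %

65.7688 %


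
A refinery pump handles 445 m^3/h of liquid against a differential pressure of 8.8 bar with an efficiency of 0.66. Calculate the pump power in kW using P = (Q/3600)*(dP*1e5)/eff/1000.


Q = 445 / 3600 = 0.123611 m^3/s
P = 0.123611 * (8.8 * 1e5) / 0.66 / 1000 = 164.8

164.8 kW


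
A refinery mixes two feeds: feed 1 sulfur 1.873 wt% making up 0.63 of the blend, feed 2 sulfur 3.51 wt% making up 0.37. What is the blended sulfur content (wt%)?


Linear sulfur blending: S_blend = x1*S1 + x2*S2
Contribution 1: 0.63 * 1.873 = 1.17999 wt%
Contribution 2: 0.37 * 3.51 = 1.2987 wt%
S_blend = 1.17999 + 1.2987 = 2.47869

2.47869 wt%


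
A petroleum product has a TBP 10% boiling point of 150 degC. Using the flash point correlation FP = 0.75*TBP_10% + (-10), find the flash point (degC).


FP = 0.75 * 150 + (-10) = 102.5

102.5 degC


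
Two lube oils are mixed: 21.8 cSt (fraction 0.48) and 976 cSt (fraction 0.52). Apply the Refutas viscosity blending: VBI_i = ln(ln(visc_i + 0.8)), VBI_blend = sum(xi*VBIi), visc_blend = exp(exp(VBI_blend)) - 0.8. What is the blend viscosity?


Refutas method: VBN_i = 14.534*ln(ln(visc_i + 0.8)) + 10.975, blended linearly by mass fraction; since VBN is linear in VBI_i = ln(ln(visc_i + 0.8)) and the fractions sum to 1, blend VBI directly: visc = exp(exp(VBI_blend)) - 0.8
VBI_1 = ln(ln(21.8 + 0.8)) = 1.13718
VBI_2 = ln(ln(976 + 0.8)) = 1.92924
VBI_blend = 0.48 * 1.13718 + 0.52 * 1.92924 = 1.54905
visc_blend = exp(exp(1.54905)) - 0.8 = 109.9

109.9 cSt


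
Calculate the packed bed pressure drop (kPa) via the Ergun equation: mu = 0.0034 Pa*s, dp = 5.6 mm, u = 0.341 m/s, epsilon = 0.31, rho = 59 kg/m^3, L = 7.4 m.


dp = 5.6 mm = 0.0056 m
Viscous term = 150*0.0034*0.341*(1-0.31)^2 / (0.0056^2*0.31^3) = 88626.1
Inertial term = 1.75*59*0.341^2*(1-0.31) / (0.0056*0.31^3) = 49656.4
dP/L = 88626.1 + 49656.4 = 138282 Pa/m
dP = 138282 * 7.4 / 1000 = 1023 kPa

1023 kPa


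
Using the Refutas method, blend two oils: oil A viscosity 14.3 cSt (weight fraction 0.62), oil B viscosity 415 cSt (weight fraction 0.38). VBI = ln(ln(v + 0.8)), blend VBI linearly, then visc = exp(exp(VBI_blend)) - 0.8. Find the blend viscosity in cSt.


Refutas method: VBN_i = 14.534*ln(ln(visc_i + 0.8)) + 10.975, blended linearly by mass fraction; since VBN is linear in VBI_i = ln(ln(visc_i + 0.8)) and the fractions sum to 1, blend VBI directly: visc = exp(exp(VBI_blend)) - 0.8
VBI_1 = ln(ln(14.3 + 0.8)) = 0.99868
VBI_2 = ln(ln(415 + 0.8)) = 1.79678
VBI_blend = 0.62 * 0.99868 + 0.38 * 1.79678 = 1.30196
visc_blend = exp(exp(1.30196)) - 0.8 = 38.71

38.71 cSt


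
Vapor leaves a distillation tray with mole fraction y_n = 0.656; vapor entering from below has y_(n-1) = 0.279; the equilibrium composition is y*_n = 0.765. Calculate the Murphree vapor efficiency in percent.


Murphree vapor efficiency: EMV = (y_n - y_(n-1)) / (y*_n - y_(n-1)) * 100
EMV = (0.656 - 0.279) / (0.765 - 0.279) * 100 = 0.377 / 0.486 * 100 = 77.57

77.57 %


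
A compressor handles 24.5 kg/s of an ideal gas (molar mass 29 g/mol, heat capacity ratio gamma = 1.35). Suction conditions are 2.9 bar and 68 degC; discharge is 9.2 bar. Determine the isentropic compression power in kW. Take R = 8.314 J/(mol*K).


Isentropic work: W = m*(gamma/(gamma-1))*(R*T1/MW)*((P2/P1)^((gamma-1)/gamma) - 1)
T1 = 68 + 273.15 = 341.15 K
Pressure ratio = 9.2 / 2.9 = 3.17241
Exponent = (1.35 - 1)/1.35 = 0.259259
(P2/P1)^exp - 1 = 3.17241^0.259259 - 1 = 0.348931
W = 24.5 * 1.35 / 0.35 * 8.314 * 341.15 / 29 * 0.348931 = 3225

3225 kW


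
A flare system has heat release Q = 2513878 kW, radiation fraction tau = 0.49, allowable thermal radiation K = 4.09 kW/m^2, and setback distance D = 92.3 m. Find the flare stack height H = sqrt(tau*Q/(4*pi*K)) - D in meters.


tau*Q/(4*pi*K) = 0.49 * 2513878 / (4 * pi * 4.09) = 23966.6
sqrt(23966.6) = 154.811
H = 154.811 - 92.3 = 62.51

62.51 m


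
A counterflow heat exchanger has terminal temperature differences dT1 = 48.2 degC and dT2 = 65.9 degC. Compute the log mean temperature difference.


LMTD = (dT1 - dT2) / ln(dT1/dT2)
= (48.2 - 65.9) / ln(48.2 / 65.9) = -17.7 / -0.312779 = 56.59

56.59 degC


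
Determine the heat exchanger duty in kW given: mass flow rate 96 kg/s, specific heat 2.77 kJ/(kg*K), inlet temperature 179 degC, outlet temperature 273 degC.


Q = m_dot * cp * delta_T
delta_T = 273 - 179 = 94 K
Q = 96 * 2.77 * 94
= 265.92 * 94
= 24996.48 kW

24996.48 kW


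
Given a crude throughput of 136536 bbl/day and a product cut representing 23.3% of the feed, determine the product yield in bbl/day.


Crude throughput = 136536 bbl/day
Fraction yield = 23.3%
yield = throughput * fraction / 100
yield = 136536 * 23.3 / 100 = 31812.888

31812.888 bbl/day


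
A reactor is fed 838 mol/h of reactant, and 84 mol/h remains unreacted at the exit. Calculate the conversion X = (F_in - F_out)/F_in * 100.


X = (F_in - F_out) / F_in * 100
Moles reacted = 838 - 84 = 754
X = 754 / 838 * 100
= 0.8998 * 100
= 89.98 %

89.98 %


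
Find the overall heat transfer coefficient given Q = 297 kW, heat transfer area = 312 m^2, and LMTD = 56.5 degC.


From Q = U*A*LMTD, U = Q / (A * LMTD)
U = 297 / (312 * 56.5) = 297 / 17628 = 0.01685

0.01685 kW/(m^2*K)


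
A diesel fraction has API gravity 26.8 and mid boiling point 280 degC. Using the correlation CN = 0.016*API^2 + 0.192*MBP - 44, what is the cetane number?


CN = 0.016 * 26.8^2 + 0.192 * 280 - 44
CN = 11.49184 + 53.76 - 44 = 21.25184

21.25184


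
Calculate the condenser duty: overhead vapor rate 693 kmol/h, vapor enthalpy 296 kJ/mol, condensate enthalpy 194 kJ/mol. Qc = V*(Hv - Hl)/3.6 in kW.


Qc = 693 * (296 - 194) / 3.6 = 693 * 102 / 3.6 = 19640

19640 kW


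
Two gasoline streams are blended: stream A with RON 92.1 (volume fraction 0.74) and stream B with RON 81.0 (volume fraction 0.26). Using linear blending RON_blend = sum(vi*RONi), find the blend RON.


Linear blending: RON_blend = sum(vi * RONi)
Contribution 1: 0.74 * 92.1 = 68.154
Contribution 2: 0.26 * 81.0 = 21.06
RON_blend = 68.154 + 21.06 = 89.214

89.214


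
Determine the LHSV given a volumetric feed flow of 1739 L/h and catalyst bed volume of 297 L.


LHSV = volumetric feed rate / catalyst volume
= 1739 L/h / 297 L
= 5.855 h^-1

5.855 h^-1


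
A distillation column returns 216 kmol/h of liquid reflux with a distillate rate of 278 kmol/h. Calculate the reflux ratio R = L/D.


Reflux ratio definition: R = L / D (liquid returned / distillate withdrawn)
L = 216 kmol/h, D = 278 kmol/h
R = 216 / 278 = 0.7770

0.7770


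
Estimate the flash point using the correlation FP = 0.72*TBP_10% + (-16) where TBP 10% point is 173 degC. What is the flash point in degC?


FP = 0.72 * 173 + (-16) = 108.56

108.56 degC


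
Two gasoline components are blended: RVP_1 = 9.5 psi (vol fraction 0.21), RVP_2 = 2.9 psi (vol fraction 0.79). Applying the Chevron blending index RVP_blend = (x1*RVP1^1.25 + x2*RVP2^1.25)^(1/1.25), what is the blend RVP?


Chevron index: RVP_blend = (sum xi*RVPi^1.25)^(1/1.25)
RVP^1.25 terms: 0.21 * 9.5^1.25 + 0.79 * 2.9^1.25 = 6.49214
RVP_blend = 6.49214^(1/1.25) = 4.466

4.466 psi


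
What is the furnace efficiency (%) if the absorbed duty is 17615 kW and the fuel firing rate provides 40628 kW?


Furnace efficiency = Q_absorbed / Q_fuel * 100
= 17615 / 40628 * 100 = 43.36

43.36 %


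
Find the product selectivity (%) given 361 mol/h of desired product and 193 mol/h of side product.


Selectivity = desired / (desired + undesired) * 100
Total products = 361 + 193 = 554 mol/h
S = 361 / 554 * 100
= 0.6516 * 100
= 65.16 %

65.16 %


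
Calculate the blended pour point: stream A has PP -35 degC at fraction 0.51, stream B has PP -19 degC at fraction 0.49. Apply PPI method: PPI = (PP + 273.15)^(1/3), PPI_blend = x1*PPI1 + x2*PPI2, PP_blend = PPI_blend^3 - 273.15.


PPI_1 = (-35 + 273.15)^(1/3) = 6.198456
PPI_2 = (-19 + 273.15)^(1/3) = 6.334272
PPI_blend = 0.51 * 6.198456 + 0.49 * 6.334272 = 6.265006
PP_blend = 6.265006^3 - 273.15 = 245.9034 - 273.15 = -27.25

-27.25 degC


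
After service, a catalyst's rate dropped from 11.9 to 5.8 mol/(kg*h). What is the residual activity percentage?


Activity (%) = (rate_used / rate_fresh) * 100
rate_used = 5.8, rate_fresh = 11.9
= (5.8 / 11.9) * 100
= 0.4874 * 100 = 48.74

48.74 %


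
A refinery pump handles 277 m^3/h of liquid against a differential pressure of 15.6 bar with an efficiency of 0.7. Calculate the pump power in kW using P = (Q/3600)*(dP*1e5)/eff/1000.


Q = 277 / 3600 = 0.0769444 m^3/s
P = 0.0769444 * (15.6 * 1e5) / 0.7 / 1000 = 171.5

171.5 kW


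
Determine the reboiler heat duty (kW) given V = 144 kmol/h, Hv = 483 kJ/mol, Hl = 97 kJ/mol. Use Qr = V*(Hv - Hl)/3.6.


Qr = 144 * (483 - 97) / 3.6 = 144 * 386 / 3.6 = 15440

15440 kW


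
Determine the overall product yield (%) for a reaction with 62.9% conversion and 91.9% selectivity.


Overall yield = conversion (%) * selectivity (%) / 100
Conversion = 62.9%, Selectivity = 91.9%
Y = 62.9 * 91.9 / 100
= 57.8051 %

57.8051 %


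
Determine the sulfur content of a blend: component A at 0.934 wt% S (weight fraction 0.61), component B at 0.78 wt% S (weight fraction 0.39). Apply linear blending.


Linear sulfur blending: S_blend = x1*S1 + x2*S2
Contribution 1: 0.61 * 0.934 = 0.56974 wt%
Contribution 2: 0.39 * 0.78 = 0.3042 wt%
S_blend = 0.56974 + 0.3042 = 0.87394

0.87394 wt%


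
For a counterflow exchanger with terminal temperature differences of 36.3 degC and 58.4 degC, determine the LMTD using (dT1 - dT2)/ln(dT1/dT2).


LMTD = (dT1 - dT2) / ln(dT1/dT2)
= (36.3 - 58.4) / ln(36.3 / 58.4) = -22.1 / -0.475498 = 46.48

46.48 degC


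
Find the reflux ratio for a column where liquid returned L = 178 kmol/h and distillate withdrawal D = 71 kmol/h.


Reflux ratio definition: R = L / D (liquid returned / distillate withdrawn)
L = 178 kmol/h, D = 71 kmol/h
R = 178 / 71 = 2.507

2.507


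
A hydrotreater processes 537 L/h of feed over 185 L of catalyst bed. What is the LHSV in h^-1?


LHSV = volumetric feed rate / catalyst volume
= 537 L/h / 185 L
= 2.903 h^-1

2.903 h^-1


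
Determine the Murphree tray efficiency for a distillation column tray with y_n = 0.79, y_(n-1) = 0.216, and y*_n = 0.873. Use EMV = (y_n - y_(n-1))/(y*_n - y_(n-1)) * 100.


Murphree vapor efficiency: EMV = (y_n - y_(n-1)) / (y*_n - y_(n-1)) * 100
EMV = (0.79 - 0.216) / (0.873 - 0.216) * 100 = 0.574 / 0.657 * 100 = 87.37

87.37 %


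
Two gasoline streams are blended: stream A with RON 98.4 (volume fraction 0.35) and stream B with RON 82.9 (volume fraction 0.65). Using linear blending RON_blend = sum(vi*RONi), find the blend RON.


Linear blending: RON_blend = sum(vi * RONi)
Contribution 1: 0.35 * 98.4 = 34.44
Contribution 2: 0.65 * 82.9 = 53.885
RON_blend = 34.44 + 53.885 = 88.325

88.325


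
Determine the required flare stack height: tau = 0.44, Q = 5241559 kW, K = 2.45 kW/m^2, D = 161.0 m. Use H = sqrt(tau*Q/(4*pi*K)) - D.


tau*Q/(4*pi*K) = 0.44 * 5241559 / (4 * pi * 2.45) = 74909.6
sqrt(74909.6) = 273.696
H = 273.696 - 161.0 = 112.7

112.7 m


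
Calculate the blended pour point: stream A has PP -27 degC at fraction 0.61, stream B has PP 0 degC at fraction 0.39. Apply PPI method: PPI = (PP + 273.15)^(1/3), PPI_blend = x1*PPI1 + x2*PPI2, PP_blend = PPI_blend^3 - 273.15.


PPI_1 = (-27 + 273.15)^(1/3) = 6.2671
PPI_2 = (0 + 273.15)^(1/3) = 6.488342
PPI_blend = 0.61 * 6.2671 + 0.39 * 6.488342 = 6.353384
PP_blend = 6.353384^3 - 273.15 = 256.4574 - 273.15 = -16.69

-16.69 degC


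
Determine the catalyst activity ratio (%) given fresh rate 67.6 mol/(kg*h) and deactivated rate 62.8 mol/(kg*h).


Activity (%) = (rate_used / rate_fresh) * 100
rate_used = 62.8, rate_fresh = 67.6
= (62.8 / 67.6) * 100
= 0.9290 * 100 = 92.90

92.90 %


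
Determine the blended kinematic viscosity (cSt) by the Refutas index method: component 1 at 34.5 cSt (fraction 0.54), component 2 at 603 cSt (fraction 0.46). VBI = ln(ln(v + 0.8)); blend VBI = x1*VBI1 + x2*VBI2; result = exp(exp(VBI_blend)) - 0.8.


Refutas method: VBN_i = 14.534*ln(ln(visc_i + 0.8)) + 10.975, blended linearly by mass fraction; since VBN is linear in VBI_i = ln(ln(visc_i + 0.8)) and the fractions sum to 1, blend VBI directly: visc = exp(exp(VBI_blend)) - 0.8
VBI_1 = ln(ln(34.5 + 0.8)) = 1.27085
VBI_2 = ln(ln(603 + 0.8)) = 1.8568
VBI_blend = 0.54 * 1.27085 + 0.46 * 1.8568 = 1.54039
visc_blend = exp(exp(1.54039)) - 0.8 = 105.5

105.5 cSt


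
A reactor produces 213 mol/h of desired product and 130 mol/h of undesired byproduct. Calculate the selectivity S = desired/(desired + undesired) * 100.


Selectivity = desired / (desired + undesired) * 100
Total products = 213 + 130 = 343 mol/h
S = 213 / 343 * 100
= 0.6210 * 100
= 62.10 %

62.10 %


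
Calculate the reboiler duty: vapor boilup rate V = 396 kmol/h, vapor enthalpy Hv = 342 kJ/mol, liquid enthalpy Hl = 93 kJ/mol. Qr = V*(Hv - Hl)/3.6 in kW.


Qr = 396 * (342 - 93) / 3.6 = 396 * 249 / 3.6 = 27390

27390 kW


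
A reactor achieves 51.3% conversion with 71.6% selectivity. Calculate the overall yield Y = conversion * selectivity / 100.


Overall yield = conversion (%) * selectivity (%) / 100
Conversion = 51.3%, Selectivity = 71.6%
Y = 51.3 * 71.6 / 100
= 36.7308 %

36.7308 %


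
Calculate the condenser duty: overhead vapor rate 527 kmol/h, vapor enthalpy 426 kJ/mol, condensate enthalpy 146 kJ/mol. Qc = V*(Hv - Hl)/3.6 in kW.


Qc = 527 * (426 - 146) / 3.6 = 527 * 280 / 3.6 = 40990

40990 kW


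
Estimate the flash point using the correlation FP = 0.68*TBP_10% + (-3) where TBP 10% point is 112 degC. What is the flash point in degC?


FP = 0.68 * 112 + (-3) = 73.16

73.16 degC


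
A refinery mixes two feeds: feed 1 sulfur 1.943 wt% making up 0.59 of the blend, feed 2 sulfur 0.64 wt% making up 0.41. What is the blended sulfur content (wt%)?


Linear sulfur blending: S_blend = x1*S1 + x2*S2
Contribution 1: 0.59 * 1.943 = 1.14637 wt%
Contribution 2: 0.41 * 0.64 = 0.2624 wt%
S_blend = 1.14637 + 0.2624 = 1.40877

1.40877 wt%


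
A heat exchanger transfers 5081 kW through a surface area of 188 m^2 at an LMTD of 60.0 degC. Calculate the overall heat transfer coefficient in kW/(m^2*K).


From Q = U*A*LMTD, U = Q / (A * LMTD)
U = 5081 / (188 * 60.0) = 5081 / 11280 = 0.4504

0.4504 kW/(m^2*K)


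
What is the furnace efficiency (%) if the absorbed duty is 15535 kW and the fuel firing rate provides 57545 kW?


Furnace efficiency = Q_absorbed / Q_fuel * 100
= 15535 / 57545 * 100 = 27.00

27.00 %


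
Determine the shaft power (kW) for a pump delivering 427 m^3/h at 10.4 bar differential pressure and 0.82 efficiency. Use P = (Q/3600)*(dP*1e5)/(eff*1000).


Q = 427 / 3600 = 0.118611 m^3/s
P = 0.118611 * (10.4 * 1e5) / 0.82 / 1000 = 150.4

150.4 kW


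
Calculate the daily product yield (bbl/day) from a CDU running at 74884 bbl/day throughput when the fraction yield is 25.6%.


Crude throughput = 74884 bbl/day
Fraction yield = 25.6%
yield = throughput * fraction / 100
yield = 74884 * 25.6 / 100 = 19170.304

19170.304 bbl/day


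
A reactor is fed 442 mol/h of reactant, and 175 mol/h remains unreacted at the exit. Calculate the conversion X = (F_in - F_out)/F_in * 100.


X = (F_in - F_out) / F_in * 100
Moles reacted = 442 - 175 = 267
X = 267 / 442 * 100
= 0.6041 * 100
= 60.41 %

60.41 %


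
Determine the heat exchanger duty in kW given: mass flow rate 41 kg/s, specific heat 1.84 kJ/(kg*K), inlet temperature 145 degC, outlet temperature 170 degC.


Q = m_dot * cp * delta_T
delta_T = 170 - 145 = 25 K
Q = 41 * 1.84 * 25
= 75.44 * 25
= 1886 kW

1886 kW


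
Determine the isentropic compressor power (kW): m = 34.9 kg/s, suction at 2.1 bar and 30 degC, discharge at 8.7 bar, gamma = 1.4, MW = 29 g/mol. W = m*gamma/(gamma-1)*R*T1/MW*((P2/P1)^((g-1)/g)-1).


Isentropic work: W = m*(gamma/(gamma-1))*(R*T1/MW)*((P2/P1)^((gamma-1)/gamma) - 1)
T1 = 30 + 273.15 = 303.15 K
Pressure ratio = 8.7 / 2.1 = 4.14286
Exponent = (1.4 - 1)/1.4 = 0.285714
(P2/P1)^exp - 1 = 4.14286^0.285714 - 1 = 0.500968
W = 34.9 * 1.4 / 0.4 * 8.314 * 303.15 / 29 * 0.500968 = 5318

5318 kW


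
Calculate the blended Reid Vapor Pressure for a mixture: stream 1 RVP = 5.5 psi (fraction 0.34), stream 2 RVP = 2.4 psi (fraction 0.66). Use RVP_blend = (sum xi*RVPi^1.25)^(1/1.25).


Chevron index: RVP_blend = (sum xi*RVPi^1.25)^(1/1.25)
RVP^1.25 terms: 0.34 * 5.5^1.25 + 0.66 * 2.4^1.25 = 4.83528
RVP_blend = 4.83528^(1/1.25) = 3.528

3.528 psi


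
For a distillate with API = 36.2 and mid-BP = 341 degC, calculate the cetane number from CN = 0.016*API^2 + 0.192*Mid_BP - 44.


CN = 0.016 * 36.2^2 + 0.192 * 341 - 44
CN = 20.96704 + 65.472 - 44 = 42.43904

42.43904


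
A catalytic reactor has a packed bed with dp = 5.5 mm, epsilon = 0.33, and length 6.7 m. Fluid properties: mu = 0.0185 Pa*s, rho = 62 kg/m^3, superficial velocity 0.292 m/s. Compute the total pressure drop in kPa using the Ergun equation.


dp = 5.5 mm = 0.0055 m
Viscous term = 150*0.0185*0.292*(1-0.33)^2 / (0.0055^2*0.33^3) = 334602
Inertial term = 1.75*62*0.292^2*(1-0.33) / (0.0055*0.33^3) = 31359.3
dP/L = 334602 + 31359.3 = 365961 Pa/m
dP = 365961 * 6.7 / 1000 = 2452 kPa

2452 kPa


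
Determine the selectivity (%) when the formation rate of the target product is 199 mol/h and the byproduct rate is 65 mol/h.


Selectivity = desired / (desired + undesired) * 100
Total products = 199 + 65 = 264 mol/h
S = 199 / 264 * 100
= 0.7538 * 100
= 75.38 %

75.38 %


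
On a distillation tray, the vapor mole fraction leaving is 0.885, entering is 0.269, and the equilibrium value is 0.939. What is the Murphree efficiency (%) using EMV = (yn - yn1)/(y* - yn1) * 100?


Murphree vapor efficiency: EMV = (y_n - y_(n-1)) / (y*_n - y_(n-1)) * 100
EMV = (0.885 - 0.269) / (0.939 - 0.269) * 100 = 0.616 / 0.67 * 100 = 91.94

91.94 %


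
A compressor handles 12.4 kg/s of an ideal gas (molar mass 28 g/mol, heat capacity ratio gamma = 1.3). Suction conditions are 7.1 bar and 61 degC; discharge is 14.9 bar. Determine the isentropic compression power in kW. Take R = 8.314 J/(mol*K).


Isentropic work: W = m*(gamma/(gamma-1))*(R*T1/MW)*((P2/P1)^((gamma-1)/gamma) - 1)
T1 = 61 + 273.15 = 334.15 K
Pressure ratio = 14.9 / 7.1 = 2.09859
Exponent = (1.3 - 1)/1.3 = 0.230769
(P2/P1)^exp - 1 = 2.09859^0.230769 - 1 = 0.186563
W = 12.4 * 1.3 / 0.3 * 8.314 * 334.15 / 28 * 0.186563 = 994.6

994.6 kW


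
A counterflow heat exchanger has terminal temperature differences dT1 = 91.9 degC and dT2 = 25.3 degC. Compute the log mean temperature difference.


LMTD = (dT1 - dT2) / ln(dT1/dT2)
= (91.9 - 25.3) / ln(91.9 / 25.3) = 66.6 / 1.2899 = 51.63

51.63 degC


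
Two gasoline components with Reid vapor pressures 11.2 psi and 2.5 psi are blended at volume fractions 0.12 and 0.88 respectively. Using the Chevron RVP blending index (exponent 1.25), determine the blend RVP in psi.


Chevron index: RVP_blend = (sum xi*RVPi^1.25)^(1/1.25)
RVP^1.25 terms: 0.12 * 11.2^1.25 + 0.88 * 2.5^1.25 = 5.22504
RVP_blend = 5.22504^(1/1.25) = 3.754

3.754 psi


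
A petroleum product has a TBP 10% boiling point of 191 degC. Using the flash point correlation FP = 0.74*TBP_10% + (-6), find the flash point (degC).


FP = 0.74 * 191 + (-6) = 135.34

135.34 degC


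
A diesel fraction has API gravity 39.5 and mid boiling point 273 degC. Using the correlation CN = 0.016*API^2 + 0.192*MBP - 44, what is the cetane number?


CN = 0.016 * 39.5^2 + 0.192 * 273 - 44
CN = 24.964 + 52.416 - 44 = 33.38

33.38


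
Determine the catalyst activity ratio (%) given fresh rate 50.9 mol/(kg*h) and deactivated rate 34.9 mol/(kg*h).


Activity (%) = (rate_used / rate_fresh) * 100
rate_used = 34.9, rate_fresh = 50.9
= (34.9 / 50.9) * 100
= 0.6857 * 100 = 68.57

68.57 %


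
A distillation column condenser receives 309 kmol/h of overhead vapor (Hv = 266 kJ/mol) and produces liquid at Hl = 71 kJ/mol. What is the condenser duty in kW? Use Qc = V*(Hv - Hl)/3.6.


Qc = 309 * (266 - 71) / 3.6 = 309 * 195 / 3.6 = 16740

16740 kW


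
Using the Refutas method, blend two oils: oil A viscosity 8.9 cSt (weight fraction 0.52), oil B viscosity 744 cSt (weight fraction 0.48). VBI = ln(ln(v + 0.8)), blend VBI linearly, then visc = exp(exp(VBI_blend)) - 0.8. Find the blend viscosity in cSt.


Refutas method: VBN_i = 14.534*ln(ln(visc_i + 0.8)) + 10.975, blended linearly by mass fraction; since VBN is linear in VBI_i = ln(ln(visc_i + 0.8)) and the fractions sum to 1, blend VBI directly: visc = exp(exp(VBI_blend)) - 0.8
VBI_1 = ln(ln(8.9 + 0.8)) = 0.820716
VBI_2 = ln(ln(744 + 0.8)) = 1.88905
VBI_blend = 0.52 * 0.820716 + 0.48 * 1.88905 = 1.33352
visc_blend = exp(exp(1.33352)) - 0.8 = 43.65

43.65 cSt


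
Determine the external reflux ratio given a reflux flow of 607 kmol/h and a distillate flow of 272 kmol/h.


Reflux ratio definition: R = L / D (liquid returned / distillate withdrawn)
L = 607 kmol/h, D = 272 kmol/h
R = 607 / 272 = 2.232

2.232


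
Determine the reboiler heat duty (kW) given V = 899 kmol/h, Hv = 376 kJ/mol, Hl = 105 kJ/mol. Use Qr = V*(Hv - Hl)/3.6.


Qr = 899 * (376 - 105) / 3.6 = 899 * 271 / 3.6 = 67670

67670 kW


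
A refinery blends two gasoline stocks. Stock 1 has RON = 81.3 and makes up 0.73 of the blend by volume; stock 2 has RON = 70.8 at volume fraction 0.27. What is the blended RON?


Linear blending: RON_blend = sum(vi * RONi)
Contribution 1: 0.73 * 81.3 = 59.349
Contribution 2: 0.27 * 70.8 = 19.116
RON_blend = 59.349 + 19.116 = 78.465

78.465


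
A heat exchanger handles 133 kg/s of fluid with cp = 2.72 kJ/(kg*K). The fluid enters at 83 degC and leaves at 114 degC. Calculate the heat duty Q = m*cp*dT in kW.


Q = m_dot * cp * delta_T
delta_T = 114 - 83 = 31 K
Q = 133 * 2.72 * 31
= 361.76 * 31
= 11214.56 kW

11214.56 kW


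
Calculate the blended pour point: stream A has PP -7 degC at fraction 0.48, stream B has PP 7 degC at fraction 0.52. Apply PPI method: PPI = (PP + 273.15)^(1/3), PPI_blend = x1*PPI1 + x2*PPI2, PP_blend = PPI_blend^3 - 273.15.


PPI_1 = (-7 + 273.15)^(1/3) = 6.432436
PPI_2 = (7 + 273.15)^(1/3) = 6.543301
PPI_blend = 0.48 * 6.432436 + 0.52 * 6.543301 = 6.490086
PP_blend = 6.490086^3 - 273.15 = 273.3703 - 273.15 = 0.22

0.22 degC


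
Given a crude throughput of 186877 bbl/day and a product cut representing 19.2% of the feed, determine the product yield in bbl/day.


Crude throughput = 186877 bbl/day
Fraction yield = 19.2%
yield = throughput * fraction / 100
yield = 186877 * 19.2 / 100 = 35880.384

35880.384 bbl/day


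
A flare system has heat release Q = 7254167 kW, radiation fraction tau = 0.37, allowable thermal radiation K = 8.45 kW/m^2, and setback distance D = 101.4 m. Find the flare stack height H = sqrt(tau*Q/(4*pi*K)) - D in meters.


tau*Q/(4*pi*K) = 0.37 * 7254167 / (4 * pi * 8.45) = 25276.8
sqrt(25276.8) = 158.987
H = 158.987 - 101.4 = 57.59

57.59 m


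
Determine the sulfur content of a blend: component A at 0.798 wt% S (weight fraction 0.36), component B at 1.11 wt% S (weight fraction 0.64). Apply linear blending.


Linear sulfur blending: S_blend = x1*S1 + x2*S2
Contribution 1: 0.36 * 0.798 = 0.28728 wt%
Contribution 2: 0.64 * 1.11 = 0.7104 wt%
S_blend = 0.28728 + 0.7104 = 0.99768

0.99768 wt%


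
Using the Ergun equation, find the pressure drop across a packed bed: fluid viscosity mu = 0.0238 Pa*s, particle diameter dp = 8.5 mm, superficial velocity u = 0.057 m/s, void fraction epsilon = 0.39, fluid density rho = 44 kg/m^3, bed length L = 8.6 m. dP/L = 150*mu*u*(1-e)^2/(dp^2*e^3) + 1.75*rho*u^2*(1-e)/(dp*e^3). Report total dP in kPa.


dp = 8.5 mm = 0.0085 m
Viscous term = 150*0.0238*0.057*(1-0.39)^2 / (0.0085^2*0.39^3) = 17667.3
Inertial term = 1.75*44*0.057^2*(1-0.39) / (0.0085*0.39^3) = 302.662
dP/L = 17667.3 + 302.662 = 17970 Pa/m
dP = 17970 * 8.6 / 1000 = 154.5 kPa

154.5 kPa


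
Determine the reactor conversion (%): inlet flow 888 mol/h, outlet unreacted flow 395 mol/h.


X = (F_in - F_out) / F_in * 100
Moles reacted = 888 - 395 = 493
X = 493 / 888 * 100
= 0.5552 * 100
= 55.52 %

55.52 %


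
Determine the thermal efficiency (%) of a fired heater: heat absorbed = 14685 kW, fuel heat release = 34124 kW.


Furnace efficiency = Q_absorbed / Q_fuel * 100
= 14685 / 34124 * 100 = 43.03

43.03 %


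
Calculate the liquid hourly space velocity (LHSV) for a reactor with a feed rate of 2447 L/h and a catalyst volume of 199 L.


LHSV = volumetric feed rate / catalyst volume
= 2447 L/h / 199 L
= 12.30 h^-1

12.30 h^-1


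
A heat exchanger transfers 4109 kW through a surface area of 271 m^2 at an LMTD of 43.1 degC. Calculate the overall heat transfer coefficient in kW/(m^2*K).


From Q = U*A*LMTD, U = Q / (A * LMTD)
U = 4109 / (271 * 43.1) = 4109 / 11680.1 = 0.3518

0.3518 kW/(m^2*K)


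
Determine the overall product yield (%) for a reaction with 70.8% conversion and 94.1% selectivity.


Overall yield = conversion (%) * selectivity (%) / 100
Conversion = 70.8%, Selectivity = 94.1%
Y = 70.8 * 94.1 / 100
= 66.6228 %

66.6228 %


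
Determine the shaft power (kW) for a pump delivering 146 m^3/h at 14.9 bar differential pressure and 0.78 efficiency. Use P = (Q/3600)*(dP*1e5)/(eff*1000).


Q = 146 / 3600 = 0.0405556 m^3/s
P = 0.0405556 * (14.9 * 1e5) / 0.78 / 1000 = 77.47

77.47 kW


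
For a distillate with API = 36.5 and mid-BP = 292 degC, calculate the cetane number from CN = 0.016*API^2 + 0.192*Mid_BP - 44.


CN = 0.016 * 36.5^2 + 0.192 * 292 - 44
CN = 21.316 + 56.064 - 44 = 33.38

33.38


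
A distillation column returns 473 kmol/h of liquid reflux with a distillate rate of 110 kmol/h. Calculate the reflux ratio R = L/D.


Reflux ratio definition: R = L / D (liquid returned / distillate withdrawn)
L = 473 kmol/h, D = 110 kmol/h
R = 473 / 110 = 4.300

4.300


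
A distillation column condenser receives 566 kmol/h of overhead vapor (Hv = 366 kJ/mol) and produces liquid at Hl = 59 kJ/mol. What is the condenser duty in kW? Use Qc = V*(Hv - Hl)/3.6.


Qc = 566 * (366 - 59) / 3.6 = 566 * 307 / 3.6 = 48270

48270 kW


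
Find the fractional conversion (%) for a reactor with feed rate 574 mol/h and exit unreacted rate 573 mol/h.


X = (F_in - F_out) / F_in * 100
Moles reacted = 574 - 573 = 1
X = 1 / 574 * 100
= 0.001742 * 100
= 0.1742 %

0.1742 %


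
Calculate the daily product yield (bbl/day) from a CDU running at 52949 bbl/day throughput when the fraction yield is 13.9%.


Crude throughput = 52949 bbl/day
Fraction yield = 13.9%
yield = throughput * fraction / 100
yield = 52949 * 13.9 / 100 = 7359.911

7359.911 bbl/day


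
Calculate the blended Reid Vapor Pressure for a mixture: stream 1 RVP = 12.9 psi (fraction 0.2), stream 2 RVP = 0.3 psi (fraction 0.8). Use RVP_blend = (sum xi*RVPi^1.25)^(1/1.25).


Chevron index: RVP_blend = (sum xi*RVPi^1.25)^(1/1.25)
RVP^1.25 terms: 0.2 * 12.9^1.25 + 0.8 * 0.3^1.25 = 5.06715
RVP_blend = 5.06715^(1/1.25) = 3.663

3.663 psi


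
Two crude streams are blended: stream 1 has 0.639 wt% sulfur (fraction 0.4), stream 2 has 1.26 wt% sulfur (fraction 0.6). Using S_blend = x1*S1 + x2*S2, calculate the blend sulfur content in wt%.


Linear sulfur blending: S_blend = x1*S1 + x2*S2
Contribution 1: 0.4 * 0.639 = 0.2556 wt%
Contribution 2: 0.6 * 1.26 = 0.756 wt%
S_blend = 0.2556 + 0.756 = 1.0116

1.0116 wt%


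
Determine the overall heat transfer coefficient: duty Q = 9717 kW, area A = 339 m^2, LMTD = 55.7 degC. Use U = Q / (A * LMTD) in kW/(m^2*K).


From Q = U*A*LMTD, U = Q / (A * LMTD)
U = 9717 / (339 * 55.7) = 9717 / 18882.3 = 0.5146

0.5146 kW/(m^2*K)


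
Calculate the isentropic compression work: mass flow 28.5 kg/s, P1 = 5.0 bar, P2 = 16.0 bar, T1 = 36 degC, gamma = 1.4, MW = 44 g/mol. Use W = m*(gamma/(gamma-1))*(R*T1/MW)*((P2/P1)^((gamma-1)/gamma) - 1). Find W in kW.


Isentropic work: W = m*(gamma/(gamma-1))*(R*T1/MW)*((P2/P1)^((gamma-1)/gamma) - 1)
T1 = 36 + 273.15 = 309.15 K
Pressure ratio = 16.0 / 5.0 = 3.2
Exponent = (1.4 - 1)/1.4 = 0.285714
(P2/P1)^exp - 1 = 3.2^0.285714 - 1 = 0.394211
W = 28.5 * 1.4 / 0.4 * 8.314 * 309.15 / 44 * 0.394211 = 2297

2297 kW


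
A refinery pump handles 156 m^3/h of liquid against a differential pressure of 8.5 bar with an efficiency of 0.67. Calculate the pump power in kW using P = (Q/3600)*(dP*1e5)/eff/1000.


Q = 156 / 3600 = 0.0433333 m^3/s
P = 0.0433333 * (8.5 * 1e5) / 0.67 / 1000 = 54.98

54.98 kW


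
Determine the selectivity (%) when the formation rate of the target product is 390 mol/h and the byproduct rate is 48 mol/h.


Selectivity = desired / (desired + undesired) * 100
Total products = 390 + 48 = 438 mol/h
S = 390 / 438 * 100
= 0.8904 * 100
= 89.04 %

89.04 %


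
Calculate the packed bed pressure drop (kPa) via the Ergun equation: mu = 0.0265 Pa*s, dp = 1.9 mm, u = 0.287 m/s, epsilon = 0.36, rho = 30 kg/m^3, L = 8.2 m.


dp = 1.9 mm = 0.0019 m
Viscous term = 150*0.0265*0.287*(1-0.36)^2 / (0.0019^2*0.36^3) = 2774370
Inertial term = 1.75*30*0.287^2*(1-0.36) / (0.0019*0.36^3) = 31220.7
dP/L = 2774370 + 31220.7 = 2805590 Pa/m
dP = 2805590 * 8.2 / 1000 = 23010 kPa

23010 kPa


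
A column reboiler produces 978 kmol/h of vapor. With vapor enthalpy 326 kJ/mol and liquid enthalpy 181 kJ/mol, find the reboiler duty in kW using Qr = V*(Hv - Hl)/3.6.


Qr = 978 * (326 - 181) / 3.6 = 978 * 145 / 3.6 = 39390

39390 kW


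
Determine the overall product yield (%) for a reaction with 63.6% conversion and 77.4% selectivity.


Overall yield = conversion (%) * selectivity (%) / 100
Conversion = 63.6%, Selectivity = 77.4%
Y = 63.6 * 77.4 / 100
= 49.2264 %

49.2264 %


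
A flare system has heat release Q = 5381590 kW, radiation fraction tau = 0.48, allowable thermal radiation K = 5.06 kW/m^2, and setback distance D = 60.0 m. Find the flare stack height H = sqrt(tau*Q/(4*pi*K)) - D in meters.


tau*Q/(4*pi*K) = 0.48 * 5381590 / (4 * pi * 5.06) = 40624.8
sqrt(40624.8) = 201.556
H = 201.556 - 60.0 = 141.6

141.6 m


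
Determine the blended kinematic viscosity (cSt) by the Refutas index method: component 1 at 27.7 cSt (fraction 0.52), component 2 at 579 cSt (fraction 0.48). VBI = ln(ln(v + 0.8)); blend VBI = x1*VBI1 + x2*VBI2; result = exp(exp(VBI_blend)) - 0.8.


Refutas method: VBN_i = 14.534*ln(ln(visc_i + 0.8)) + 10.975, blended linearly by mass fraction; since VBN is linear in VBI_i = ln(ln(visc_i + 0.8)) and the fractions sum to 1, blend VBI directly: visc = exp(exp(VBI_blend)) - 0.8
VBI_1 = ln(ln(27.7 + 0.8)) = 1.20893
VBI_2 = ln(ln(579 + 0.8)) = 1.85045
VBI_blend = 0.52 * 1.20893 + 0.48 * 1.85045 = 1.51686
visc_blend = exp(exp(1.51686)) - 0.8 = 94.58

94.58 cSt


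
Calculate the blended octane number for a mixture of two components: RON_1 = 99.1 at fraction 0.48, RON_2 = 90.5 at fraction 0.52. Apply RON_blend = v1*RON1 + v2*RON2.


Linear blending: RON_blend = sum(vi * RONi)
Contribution 1: 0.48 * 99.1 = 47.568
Contribution 2: 0.52 * 90.5 = 47.06
RON_blend = 47.568 + 47.06 = 94.628

94.628


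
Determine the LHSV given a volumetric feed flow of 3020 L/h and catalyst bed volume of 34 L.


LHSV = volumetric feed rate / catalyst volume
= 3020 L/h / 34 L
= 88.82 h^-1

88.82 h^-1


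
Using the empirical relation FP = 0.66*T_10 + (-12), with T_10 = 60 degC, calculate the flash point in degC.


FP = 0.66 * 60 + (-12) = 27.6

27.6 degC


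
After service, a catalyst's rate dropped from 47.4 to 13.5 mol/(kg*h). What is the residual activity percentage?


Activity (%) = (rate_used / rate_fresh) * 100
rate_used = 13.5, rate_fresh = 47.4
= (13.5 / 47.4) * 100
= 0.2848 * 100 = 28.48

28.48 %


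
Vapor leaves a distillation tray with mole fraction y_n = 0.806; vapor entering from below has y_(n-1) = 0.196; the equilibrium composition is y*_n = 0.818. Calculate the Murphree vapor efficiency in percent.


Murphree vapor efficiency: EMV = (y_n - y_(n-1)) / (y*_n - y_(n-1)) * 100
EMV = (0.806 - 0.196) / (0.818 - 0.196) * 100 = 0.61 / 0.622 * 100 = 98.07

98.07 %


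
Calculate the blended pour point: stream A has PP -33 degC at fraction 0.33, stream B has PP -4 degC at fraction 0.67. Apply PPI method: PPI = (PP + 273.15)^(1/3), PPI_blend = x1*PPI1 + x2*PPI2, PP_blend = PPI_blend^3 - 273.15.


PPI_1 = (-33 + 273.15)^(1/3) = 6.215759
PPI_2 = (-4 + 273.15)^(1/3) = 6.456514
PPI_blend = 0.33 * 6.215759 + 0.67 * 6.456514 = 6.377065
PP_blend = 6.377065^3 - 273.15 = 259.3358 - 273.15 = -13.81

-13.81 degC


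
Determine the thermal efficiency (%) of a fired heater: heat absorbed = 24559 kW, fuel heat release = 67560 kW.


Furnace efficiency = Q_absorbed / Q_fuel * 100
= 24559 / 67560 * 100 = 36.35

36.35 %
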